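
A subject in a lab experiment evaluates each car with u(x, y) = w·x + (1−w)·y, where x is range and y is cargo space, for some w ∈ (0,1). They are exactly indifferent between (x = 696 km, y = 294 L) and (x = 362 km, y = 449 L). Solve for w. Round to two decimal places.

Equating utilities: w·696 + (1−w)·294 = w·362 + (1−w)·449.
w·(696−362) = (1−w)·(449−294), i.e. w·334 = (1−w)·155.
So w/(1−w) = 155/334 = 0.4641, giving w = 155/(334+155) = 0.32.

w = 0.32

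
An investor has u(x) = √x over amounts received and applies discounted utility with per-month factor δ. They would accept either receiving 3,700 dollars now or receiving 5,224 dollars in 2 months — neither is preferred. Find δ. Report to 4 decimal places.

The payoff in 2 months is discounted by δ^2, so u(3700) = δ^2·u(5224) and δ^2 = u(3700)/u(5224).
With u(x) = √x: δ^2 = √3700/√5224 = √(3700/5224) = 0.84159.
Hence δ = (0.84159)^(1/2) = 0.917381.

δ ≈ 0.9174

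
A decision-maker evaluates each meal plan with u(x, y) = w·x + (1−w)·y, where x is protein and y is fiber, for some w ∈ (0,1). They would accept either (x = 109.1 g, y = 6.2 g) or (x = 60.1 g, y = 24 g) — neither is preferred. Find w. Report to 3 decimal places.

w = 0.266

Equating utilities: w·109.1 + (1−w)·6.2 = w·60.1 + (1−w)·24.
Collecting terms: w·49 = (1−w)·17.8.
So w/(1−w) = 17.8/49 = 0.3633, giving w = 17.8/(49+17.8) = 0.266.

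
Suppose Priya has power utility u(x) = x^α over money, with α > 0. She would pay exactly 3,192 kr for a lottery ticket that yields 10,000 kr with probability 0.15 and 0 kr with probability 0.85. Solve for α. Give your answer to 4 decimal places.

α ≈ 1.6613

Since u(0) = 0, the lottery's EU is 0.15·10000^α.
Equating: 3192^α = 0.15·10000^α, i.e. 0.3192^α = 0.15.
Take logs: α = ln 0.15 / ln(3192/10000) ≈ 1.661317.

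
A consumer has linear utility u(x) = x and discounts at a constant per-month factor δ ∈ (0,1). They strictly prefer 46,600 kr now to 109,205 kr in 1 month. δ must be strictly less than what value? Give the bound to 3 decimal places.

The preference means 46600 > δ·109205.
Dividing through by 109205 gives δ < 0.42672.

δ < 0.427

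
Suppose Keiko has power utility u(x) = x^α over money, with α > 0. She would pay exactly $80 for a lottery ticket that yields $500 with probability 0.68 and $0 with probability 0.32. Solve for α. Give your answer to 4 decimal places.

EU(lottery) = 0.68·500^α + 0.32·0 = 0.68·500^α.
Indifference: 80^α = 0.68·500^α, so (80/500)^α = 0.68.
α = ln(0.68) / ln(80/500) = -0.3856625/-1.8325815 ≈ 0.2104.

α ≈ 0.2104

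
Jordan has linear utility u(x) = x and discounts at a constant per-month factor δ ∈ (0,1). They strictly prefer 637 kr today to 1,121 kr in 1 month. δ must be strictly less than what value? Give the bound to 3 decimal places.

The preference means 637 > δ·1121.
So δ < 637/1121 = 0.56824.

δ < 0.568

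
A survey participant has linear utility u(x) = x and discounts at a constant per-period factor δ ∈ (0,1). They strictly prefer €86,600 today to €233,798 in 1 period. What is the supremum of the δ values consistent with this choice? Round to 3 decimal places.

δ < 0.370

Under u(x) = x this choice says 86600 > δ·233798.
Dividing through by 233798 gives δ < 0.37041.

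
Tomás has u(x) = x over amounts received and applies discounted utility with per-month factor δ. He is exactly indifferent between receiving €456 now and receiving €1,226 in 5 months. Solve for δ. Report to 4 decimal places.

δ ≈ 0.8205

Equating discounted utilities: u(456) = δ^5·u(1226) ⇒ δ^5 = u(456)/u(1226).
With u(x) = x: δ^5 = 456/1226 = 0.37194.
So δ = 0.37194^(1/5) ≈ 0.8205.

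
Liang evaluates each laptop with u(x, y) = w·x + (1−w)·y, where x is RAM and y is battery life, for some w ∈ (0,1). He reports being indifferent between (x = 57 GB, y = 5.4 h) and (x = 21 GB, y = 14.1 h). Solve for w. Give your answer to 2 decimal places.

Indifference: w·57 + (1−w)·5.4 = w·21 + (1−w)·14.1.
Collecting terms: w·36 = (1−w)·8.7.
So w/(1−w) = 8.7/36 = 0.2417, giving w = 8.7/(36+8.7) = 0.19.

w = 0.19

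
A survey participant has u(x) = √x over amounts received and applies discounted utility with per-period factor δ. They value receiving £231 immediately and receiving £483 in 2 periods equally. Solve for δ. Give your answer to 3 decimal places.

δ ≈ 0.832

Equating discounted utilities: u(231) = δ^2·u(483) ⇒ δ^2 = u(231)/u(483).
With u(x) = √x: δ^2 = √231/√483 = √(231/483) = 0.69156.
Hence δ = (0.69156)^(1/2) = 0.83160.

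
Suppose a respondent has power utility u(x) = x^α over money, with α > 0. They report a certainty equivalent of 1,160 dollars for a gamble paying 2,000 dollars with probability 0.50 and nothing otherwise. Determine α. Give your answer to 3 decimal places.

The lottery's expected utility is 0.50·u(2000) + 0.50·u(0) = 0.50·2000^α (since u(0) = 0 for α > 0).
Setting u(1160) equal to that: 1160^α = 0.50·2000^α ⇒ (1160/2000)^α = 0.50.
α = ln(0.50) / ln(1160/2000) = -0.693147/-0.544727 ≈ 1.272.

α ≈ 1.272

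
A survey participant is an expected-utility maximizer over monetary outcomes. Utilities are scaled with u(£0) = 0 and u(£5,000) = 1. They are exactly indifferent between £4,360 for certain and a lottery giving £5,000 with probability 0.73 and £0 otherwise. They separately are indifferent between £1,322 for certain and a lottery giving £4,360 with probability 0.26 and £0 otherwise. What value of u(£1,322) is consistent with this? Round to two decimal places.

First, u(£4,360) = 0.73·u(£5,000) + 0.27·u(£0) = 0.73.
Chaining: u(£1,322) = 0.26·0.73 + 0.74·0.00 = 0.1898.

0.19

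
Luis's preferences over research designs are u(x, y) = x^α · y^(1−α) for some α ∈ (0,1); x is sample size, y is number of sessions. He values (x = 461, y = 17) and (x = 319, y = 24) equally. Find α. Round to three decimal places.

α ≈ 0.484

Set the two utilities equal: 461^α·17^(1−α) = 319^α·24^(1−α).
Rearrange to (461/319)^α = (24/17)^(1−α) and take logs: α·0.368207 = (1−α)·0.344840.
Thus α·(0.713047) = 0.344840, so α = 0.344840/0.713047 ≈ 0.484.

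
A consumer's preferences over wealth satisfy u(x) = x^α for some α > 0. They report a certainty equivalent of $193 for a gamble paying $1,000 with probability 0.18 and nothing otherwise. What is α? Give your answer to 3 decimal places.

α ≈ 1.042

The lottery's expected utility is 0.18·u(1000) + 0.82·u(0) = 0.18·1000^α (since u(0) = 0 for α > 0).
Equating: 193^α = 0.18·1000^α, i.e. 0.1930^α = 0.18.
α = ln(0.18) / ln(193/1000) = -1.714798/-1.645065 ≈ 1.042.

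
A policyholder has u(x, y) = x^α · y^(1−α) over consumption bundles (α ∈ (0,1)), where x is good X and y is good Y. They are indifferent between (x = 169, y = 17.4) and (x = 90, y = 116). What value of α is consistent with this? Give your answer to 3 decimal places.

The Cobb–Douglas utilities coincide, so 169^α·17.4^(1−α) = 90^α·116^(1−α).
Taking logs: α·ln 169 + (1−α)·ln 17.4 = α·ln 90 + (1−α)·ln 116, i.e. α·0.630089 = (1−α)·1.897120.
Thus α·(2.527209) = 1.897120, so α = 1.897120/2.527209 ≈ 0.751.

α ≈ 0.751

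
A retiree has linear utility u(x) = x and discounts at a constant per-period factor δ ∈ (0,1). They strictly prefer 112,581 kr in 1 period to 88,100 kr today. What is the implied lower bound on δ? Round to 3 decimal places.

δ > 0.783

The preference means 88100 < δ·112581.
So δ > 88100/112581 = 0.78255.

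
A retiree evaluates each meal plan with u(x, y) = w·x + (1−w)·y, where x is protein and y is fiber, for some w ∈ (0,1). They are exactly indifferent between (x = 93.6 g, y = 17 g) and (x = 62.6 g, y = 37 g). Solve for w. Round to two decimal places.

Equating utilities: w·93.6 + (1−w)·17 = w·62.6 + (1−w)·37.
Collecting terms: w·31 = (1−w)·20.
Hence w = 20/(31+20) = 20/51 = 0.39.

w = 0.39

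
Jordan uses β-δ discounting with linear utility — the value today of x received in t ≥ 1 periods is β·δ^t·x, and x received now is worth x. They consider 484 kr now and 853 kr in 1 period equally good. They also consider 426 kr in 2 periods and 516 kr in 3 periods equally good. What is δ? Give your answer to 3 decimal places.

Both payoffs in the second observation are in the future, so β drops out: δ^2·426 = δ^3·516 ⇒ δ = 426/516 = 0.82558.

δ ≈ 0.826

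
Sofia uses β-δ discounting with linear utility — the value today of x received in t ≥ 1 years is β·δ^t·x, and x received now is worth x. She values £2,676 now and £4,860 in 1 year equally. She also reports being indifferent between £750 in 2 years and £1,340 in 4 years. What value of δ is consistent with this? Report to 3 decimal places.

The second indifference involves only future payoffs, so β cancels: β·δ^2·750 = β·δ^4·1340, giving δ^2 = 750/1340 = 0.55970, so δ = 0.74813.

δ ≈ 0.748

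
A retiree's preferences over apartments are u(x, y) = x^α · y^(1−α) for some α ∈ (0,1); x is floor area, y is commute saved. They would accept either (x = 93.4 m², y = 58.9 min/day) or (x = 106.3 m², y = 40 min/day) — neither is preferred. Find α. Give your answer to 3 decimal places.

Indifference: 93.4^α · 58.9^(1−α) = 106.3^α · 40^(1−α).
Taking logs: α·ln 93.4 + (1−α)·ln 58.9 = α·ln 106.3 + (1−α)·ln 40, i.e. α·-0.129374 = (1−α)·-0.386962.
So α/(1−α) = (-0.386962)/(-0.129374) = 2.991034, and α = 2.991034/3.991034 ≈ 0.749.

α ≈ 0.749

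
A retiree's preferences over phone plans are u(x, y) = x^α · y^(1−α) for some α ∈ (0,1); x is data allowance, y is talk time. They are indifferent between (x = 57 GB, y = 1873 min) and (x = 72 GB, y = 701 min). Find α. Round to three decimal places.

α ≈ 0.808

Indifference: 57^α · 1873^(1−α) = 72^α · 701^(1−α).
(57/72)^α = (701/1873)^(1−α); take logs: α·ln(57/72) = (1−α)·ln(701/1873), i.e. α·-0.233615 = (1−α)·-0.982789.
With A = -0.233615 and B = -0.982789: α·A = (1−α)·B, so α = B/(A+B) = -0.982789/-1.216404 ≈ 0.808.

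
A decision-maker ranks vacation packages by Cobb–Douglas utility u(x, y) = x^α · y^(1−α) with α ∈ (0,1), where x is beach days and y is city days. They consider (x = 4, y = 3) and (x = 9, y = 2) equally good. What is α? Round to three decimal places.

α ≈ 0.333

The Cobb–Douglas utilities coincide, so 4^α·3^(1−α) = 9^α·2^(1−α).
(4/9)^α = (2/3)^(1−α); take logs: α·ln(4/9) = (1−α)·ln(2/3), i.e. α·-0.810930 = (1−α)·-0.405465.
So α/(1−α) = (-0.405465)/(-0.810930) = 0.500000, and α = 0.500000/1.500000 ≈ 0.333.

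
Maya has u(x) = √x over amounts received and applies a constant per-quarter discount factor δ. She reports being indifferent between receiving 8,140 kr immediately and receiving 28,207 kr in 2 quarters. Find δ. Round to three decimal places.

δ ≈ 0.733

The payoff in 2 quarters is discounted by δ^2, so u(8140) = δ^2·u(28207) and δ^2 = u(8140)/u(28207).
Since u(x) = √x, δ^2 = √(8140/28207) = 0.53720.
Taking the square root: δ = 0.53720^(1/2) ≈ 0.733.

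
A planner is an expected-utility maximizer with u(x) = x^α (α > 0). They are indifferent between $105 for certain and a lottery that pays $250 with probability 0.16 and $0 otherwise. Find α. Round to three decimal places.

Since u(0) = 0, the lottery's EU is 0.16·250^α.
Indifference: 105^α = 0.16·250^α, so (105/250)^α = 0.16.
α = ln(0.16) / ln(105/250) = -1.832581/-0.867501 ≈ 2.112.

α ≈ 2.112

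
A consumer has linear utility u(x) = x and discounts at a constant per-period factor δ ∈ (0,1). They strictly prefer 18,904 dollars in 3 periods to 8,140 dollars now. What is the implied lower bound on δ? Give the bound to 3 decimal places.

Under u(x) = x this choice says 8140 < δ^3·18904.
Dividing by 18904: δ^3 > 0.43060. Both sides are positive, so the cube root keeps the direction.
δ > 0.43060^(1/3) = 0.755.

δ > 0.755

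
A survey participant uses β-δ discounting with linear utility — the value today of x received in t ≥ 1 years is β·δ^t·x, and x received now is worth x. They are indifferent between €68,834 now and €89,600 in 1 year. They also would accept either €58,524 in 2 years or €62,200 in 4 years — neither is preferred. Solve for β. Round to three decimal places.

β ≈ 0.792

Both payoffs in the second observation are in the future, so β drops out: δ^2·58524 = δ^4·62200 ⇒ δ^2 = 58524/62200 = 0.94090, so δ = 0.97000.
Substituting δ into 68834 = β·δ·89600: β = 68834/(86912.015) ≈ 0.792.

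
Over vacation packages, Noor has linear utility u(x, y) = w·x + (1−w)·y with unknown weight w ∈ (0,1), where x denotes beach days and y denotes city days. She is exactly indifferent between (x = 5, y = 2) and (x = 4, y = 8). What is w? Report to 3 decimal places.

u(5,2) = u(4,8) means w·5 + (1−w)·2 = w·4 + (1−w)·8.
Collecting terms: w·1 = (1−w)·6.
The marginal rate of substitution is 6/1, so w = 6/(1+6) = 0.857.

w = 0.857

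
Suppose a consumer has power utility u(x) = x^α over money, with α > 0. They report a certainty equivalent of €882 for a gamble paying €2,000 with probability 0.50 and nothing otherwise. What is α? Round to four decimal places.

α ≈ 0.8466

EU(lottery) = 0.50·2000^α + 0.50·0 = 0.50·2000^α.
Indifference: 882^α = 0.50·2000^α, so (882/2000)^α = 0.50.
Take logs: α = ln 0.50 / ln(882/2000) ≈ 0.846633.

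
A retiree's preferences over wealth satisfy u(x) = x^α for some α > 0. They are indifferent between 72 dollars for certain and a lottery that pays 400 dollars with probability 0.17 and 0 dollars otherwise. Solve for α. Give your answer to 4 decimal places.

The lottery's expected utility is 0.17·u(400) + 0.83·u(0) = 0.17·400^α (since u(0) = 0 for α > 0).
Equating: 72^α = 0.17·400^α, i.e. 0.1800^α = 0.17.
Take logs: α = ln 0.17 / ln(72/400) ≈ 1.033332.

α ≈ 1.0333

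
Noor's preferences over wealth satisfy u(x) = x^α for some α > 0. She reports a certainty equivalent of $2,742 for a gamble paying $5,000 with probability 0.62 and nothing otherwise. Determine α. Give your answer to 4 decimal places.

Since u(0) = 0, the lottery's EU is 0.62·5000^α.
Setting u(2742) equal to that: 2742^α = 0.62·5000^α ⇒ (2742/5000)^α = 0.62.
Taking logs: α·ln(2742/5000) = ln(0.62), so α = -0.4780358 / -0.6007503 ≈ 0.7957.

α ≈ 0.7957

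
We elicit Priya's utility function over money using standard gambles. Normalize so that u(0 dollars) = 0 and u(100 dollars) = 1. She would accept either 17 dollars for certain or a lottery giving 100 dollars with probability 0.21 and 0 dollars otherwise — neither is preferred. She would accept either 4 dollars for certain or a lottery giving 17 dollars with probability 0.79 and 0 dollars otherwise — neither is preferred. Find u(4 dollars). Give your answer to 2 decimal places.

0.17

First, u(17 dollars) = 0.21·u(100 dollars) + 0.79·u(0 dollars) = 0.21.
Then u(4 dollars) = 0.79·u(17 dollars) + 0.21·u(0 dollars) = 0.79·0.21 + 0.21·0.00 = 0.1659.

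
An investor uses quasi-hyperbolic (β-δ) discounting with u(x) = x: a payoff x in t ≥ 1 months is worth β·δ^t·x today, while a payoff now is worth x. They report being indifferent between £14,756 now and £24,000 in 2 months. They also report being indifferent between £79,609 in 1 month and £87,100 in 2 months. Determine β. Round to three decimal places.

The second indifference involves only future payoffs, so β cancels: β·δ^1·79609 = β·δ^2·87100, giving δ = 79609/87100 = 0.91400.
The first indifference: 14756 = β·δ^2·24000, so β = 14756/(δ^2·24000) = 14756/(0.83539·24000) ≈ 0.736.

β ≈ 0.736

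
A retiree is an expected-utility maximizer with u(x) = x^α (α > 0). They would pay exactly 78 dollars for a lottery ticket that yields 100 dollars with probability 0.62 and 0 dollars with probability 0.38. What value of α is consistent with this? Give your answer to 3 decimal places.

α ≈ 1.924

Since u(0) = 0, the lottery's EU is 0.62·100^α.
Equating: 78^α = 0.62·100^α, i.e. 0.7800^α = 0.62.
Take logs: α = ln 0.62 / ln(78/100) ≈ 1.92398.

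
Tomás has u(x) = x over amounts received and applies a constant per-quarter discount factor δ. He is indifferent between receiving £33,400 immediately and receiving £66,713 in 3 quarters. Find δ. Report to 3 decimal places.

The payoff in 3 quarters is discounted by δ^3, so u(33400) = δ^3·u(66713) and δ^3 = u(33400)/u(66713).
With u(x) = x: δ^3 = 33400/66713 = 0.50065.
Hence δ = (0.50065)^(1/3) = 0.79405.

δ ≈ 0.794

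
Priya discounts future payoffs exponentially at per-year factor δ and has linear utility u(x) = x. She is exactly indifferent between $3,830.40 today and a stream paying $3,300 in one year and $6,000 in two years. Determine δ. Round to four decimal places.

δ ≈ 0.5700

Equating present values: 3830.40 = 3300δ + 6000δ².
Rearranged: 6000δ² + 3300δ − 3830.40 = 0.
By the quadratic formula (taking the positive root), δ = (−3300 + √102819600.00) / 12000 ≈ 0.5700.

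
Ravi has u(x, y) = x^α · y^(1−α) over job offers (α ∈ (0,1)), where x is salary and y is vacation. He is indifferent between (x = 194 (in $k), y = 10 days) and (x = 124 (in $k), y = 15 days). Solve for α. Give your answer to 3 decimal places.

The Cobb–Douglas utilities coincide, so 194^α·10^(1−α) = 124^α·15^(1−α).
Rearrange to (194/124)^α = (15/10)^(1−α) and take logs: α·0.447577 = (1−α)·0.405465.
So α/(1−α) = (0.405465)/(0.447577) = 0.905911, and α = 0.905911/1.905911 ≈ 0.475.

α ≈ 0.475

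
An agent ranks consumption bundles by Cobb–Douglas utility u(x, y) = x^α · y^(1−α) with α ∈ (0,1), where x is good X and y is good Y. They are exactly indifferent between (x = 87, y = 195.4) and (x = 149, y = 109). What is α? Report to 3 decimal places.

α ≈ 0.520

Indifference: 87^α · 195.4^(1−α) = 149^α · 109^(1−α).
Taking logs: α·ln 87 + (1−α)·ln 195.4 = α·ln 149 + (1−α)·ln 109, i.e. α·-0.538038 = (1−α)·-0.583701.
So α/(1−α) = (-0.583701)/(-0.538038) = 1.084869, and α = 1.084869/2.084869 ≈ 0.520.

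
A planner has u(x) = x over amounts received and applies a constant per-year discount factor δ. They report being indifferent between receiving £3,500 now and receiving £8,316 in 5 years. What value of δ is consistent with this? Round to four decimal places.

The payoff in 5 years is discounted by δ^5, so u(3500) = δ^5·u(8316) and δ^5 = u(3500)/u(8316).
With u(x) = x: δ^5 = 3500/8316 = 0.42088.
Hence δ = (0.42088)^(1/5) = 0.841067.

δ ≈ 0.8411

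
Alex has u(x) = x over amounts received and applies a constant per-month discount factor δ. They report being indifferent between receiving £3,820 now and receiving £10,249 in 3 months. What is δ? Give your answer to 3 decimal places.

δ ≈ 0.720

The payoff in 3 months is discounted by δ^3, so u(3820) = δ^3·u(10249) and δ^3 = u(3820)/u(10249).
With u(x) = x: δ^3 = 3820/10249 = 0.37272.
Hence δ = (0.37272)^(1/3) = 0.71966.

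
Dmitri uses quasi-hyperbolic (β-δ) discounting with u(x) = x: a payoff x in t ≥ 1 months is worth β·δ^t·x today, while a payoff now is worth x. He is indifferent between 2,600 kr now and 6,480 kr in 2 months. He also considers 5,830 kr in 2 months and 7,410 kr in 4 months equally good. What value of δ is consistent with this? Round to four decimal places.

δ ≈ 0.8870

From the later pair, β·δ^2·5830 = β·δ^4·7410; dividing through, δ^2 = 5830/7410 = 0.78677, so δ = 0.88700.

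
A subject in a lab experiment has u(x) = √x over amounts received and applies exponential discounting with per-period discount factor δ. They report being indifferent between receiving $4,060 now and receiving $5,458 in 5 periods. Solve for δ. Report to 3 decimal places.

Equating discounted utilities: u(4060) = δ^5·u(5458) ⇒ δ^5 = u(4060)/u(5458).
With u(x) = √x: δ^5 = √4060/√5458 = √(4060/5458) = 0.86247.
Taking the 5th root: δ = 0.86247^(1/5) ≈ 0.971.

δ ≈ 0.971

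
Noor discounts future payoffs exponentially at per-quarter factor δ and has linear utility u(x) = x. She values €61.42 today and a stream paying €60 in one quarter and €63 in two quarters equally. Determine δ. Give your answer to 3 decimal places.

Equating present values: 61.42 = 60δ + 63δ².
That is, 63δ² + 60δ − 61.42 = 0, a quadratic in δ.
By the quadratic formula (taking the positive root), δ = (−60 + √19077.84) / 126 ≈ 0.620.

δ ≈ 0.620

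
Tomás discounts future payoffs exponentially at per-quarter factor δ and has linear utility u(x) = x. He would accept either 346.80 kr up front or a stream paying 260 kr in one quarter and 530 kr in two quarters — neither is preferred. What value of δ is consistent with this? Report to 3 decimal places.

Present value of the stream is 260·δ + 530·δ². Indifference gives 260δ + 530δ² = 346.80.
So 530δ² + 260δ − 346.80 = 0.
δ = (−260 + √(260² + 4·530·346.80)) / (2·530) = (−260 + √802816.00) / 1060 ≈ 0.600.

δ ≈ 0.600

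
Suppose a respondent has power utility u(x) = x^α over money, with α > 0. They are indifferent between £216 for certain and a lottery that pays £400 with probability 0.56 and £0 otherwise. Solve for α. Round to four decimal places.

EU(lottery) = 0.56·400^α + 0.44·0 = 0.56·400^α.
Setting u(216) equal to that: 216^α = 0.56·400^α ⇒ (216/400)^α = 0.56.
Taking logs: α·ln(216/400) = ln(0.56), so α = -0.5798185 / -0.6161861 ≈ 0.9410.

α ≈ 0.9410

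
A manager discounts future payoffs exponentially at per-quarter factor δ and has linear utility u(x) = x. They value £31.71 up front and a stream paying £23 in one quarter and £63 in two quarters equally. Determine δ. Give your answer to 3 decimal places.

The stream is worth 23δ + 63δ² today, so 23δ + 63δ² = 31.71.
So 63δ² + 23δ − 31.71 = 0.
By the quadratic formula (taking the positive root), δ = (−23 + √8519.92) / 126 ≈ 0.550.

δ ≈ 0.550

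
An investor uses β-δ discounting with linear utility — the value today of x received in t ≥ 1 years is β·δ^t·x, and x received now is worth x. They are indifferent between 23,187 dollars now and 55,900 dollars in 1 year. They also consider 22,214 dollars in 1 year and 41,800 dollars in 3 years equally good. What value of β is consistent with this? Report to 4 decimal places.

β ≈ 0.5690

The second indifference involves only future payoffs, so β cancels: β·δ^1·22214 = β·δ^3·41800, giving δ^2 = 22214/41800 = 0.53144, so δ = 0.72900.
Now use the now-vs-future pair: 23187 = β·δ·55900 gives β = 23187/(0.72900·55900) ≈ 0.5690.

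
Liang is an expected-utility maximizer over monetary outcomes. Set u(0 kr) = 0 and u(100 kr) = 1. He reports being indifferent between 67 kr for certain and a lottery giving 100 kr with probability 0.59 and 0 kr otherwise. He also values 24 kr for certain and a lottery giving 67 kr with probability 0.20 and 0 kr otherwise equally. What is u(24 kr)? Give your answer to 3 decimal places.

0.118

First, u(67 kr) = 0.59·u(100 kr) + 0.41·u(0 kr) = 0.59.
Chaining: u(24 kr) = 0.20·0.59 + 0.80·0.00 = 0.1180.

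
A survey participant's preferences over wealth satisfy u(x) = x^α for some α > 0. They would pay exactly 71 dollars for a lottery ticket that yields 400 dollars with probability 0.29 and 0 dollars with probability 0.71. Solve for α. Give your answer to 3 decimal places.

α ≈ 0.716

The lottery's expected utility is 0.29·u(400) + 0.71·u(0) = 0.29·400^α (since u(0) = 0 for α > 0).
Equating: 71^α = 0.29·400^α, i.e. 0.1775^α = 0.29.
Taking logs: α·ln(71/400) = ln(0.29), so α = -1.237874 / -1.728785 ≈ 0.716.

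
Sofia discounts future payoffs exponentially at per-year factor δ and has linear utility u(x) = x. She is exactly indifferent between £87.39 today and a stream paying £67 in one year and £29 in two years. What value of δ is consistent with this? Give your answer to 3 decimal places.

The stream is worth 67δ + 29δ² today, so 67δ + 29δ² = 87.39.
So 29δ² + 67δ − 87.39 = 0.
By the quadratic formula (taking the positive root), δ = (−67 + √14626.24) / 58 ≈ 0.930.

δ ≈ 0.930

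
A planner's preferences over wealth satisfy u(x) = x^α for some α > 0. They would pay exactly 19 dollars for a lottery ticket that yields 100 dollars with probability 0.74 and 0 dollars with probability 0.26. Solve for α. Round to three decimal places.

The lottery's expected utility is 0.74·u(100) + 0.26·u(0) = 0.74·100^α (since u(0) = 0 for α > 0).
Indifference: 19^α = 0.74·100^α, so (19/100)^α = 0.74.
Taking logs: α·ln(19/100) = ln(0.74), so α = -0.301105 / -1.660731 ≈ 0.181.

α ≈ 0.181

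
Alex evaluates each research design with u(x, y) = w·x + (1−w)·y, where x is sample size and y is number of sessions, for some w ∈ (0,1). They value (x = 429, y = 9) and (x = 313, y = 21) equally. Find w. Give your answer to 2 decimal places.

w = 0.09

u(429,9) = u(313,21) means w·429 + (1−w)·9 = w·313 + (1−w)·21.
Collecting terms: w·116 = (1−w)·12.
So w/(1−w) = 12/116 = 0.1034, giving w = 12/(116+12) = 0.09.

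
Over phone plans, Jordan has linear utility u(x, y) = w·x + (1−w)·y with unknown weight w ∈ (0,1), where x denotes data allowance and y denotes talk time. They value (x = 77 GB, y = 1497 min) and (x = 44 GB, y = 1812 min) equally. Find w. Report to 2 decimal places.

w = 0.91

Equating utilities: w·77 + (1−w)·1497 = w·44 + (1−w)·1812.
w·(77−44) = (1−w)·(1812−1497), i.e. w·33 = (1−w)·315.
Hence w = 315/(33+315) = 315/348 = 0.91.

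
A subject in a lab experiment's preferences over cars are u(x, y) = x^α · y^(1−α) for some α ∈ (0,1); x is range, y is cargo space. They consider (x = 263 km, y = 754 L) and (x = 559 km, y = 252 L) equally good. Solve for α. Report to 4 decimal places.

The Cobb–Douglas utilities coincide, so 263^α·754^(1−α) = 559^α·252^(1−α).
Rearrange to (263/559)^α = (252/754)^(1−α) and take logs: α·-0.7539954 = (1−α)·-1.0959633.
Thus α·(-1.8499587) = -1.0959633, so α = -1.0959633/-1.8499587 ≈ 0.5924.

α ≈ 0.5924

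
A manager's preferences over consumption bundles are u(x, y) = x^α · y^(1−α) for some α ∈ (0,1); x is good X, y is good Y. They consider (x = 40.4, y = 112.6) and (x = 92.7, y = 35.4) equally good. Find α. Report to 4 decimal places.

α ≈ 0.5822

Indifference: 40.4^α · 112.6^(1−α) = 92.7^α · 35.4^(1−α).
Taking logs: α·ln 40.4 + (1−α)·ln 112.6 = α·ln 92.7 + (1−α)·ln 35.4, i.e. α·-0.8305387 = (1−α)·-1.1571299.
Thus α·(-1.9876686) = -1.1571299, so α = -1.1571299/-1.9876686 ≈ 0.5822.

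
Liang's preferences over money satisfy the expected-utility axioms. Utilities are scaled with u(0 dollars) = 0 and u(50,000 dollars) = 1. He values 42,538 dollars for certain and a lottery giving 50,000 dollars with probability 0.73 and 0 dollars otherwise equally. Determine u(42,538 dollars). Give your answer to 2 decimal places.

The indifference gives u(42,538 dollars) = 0.73·u(50,000 dollars) + 0.27·u(0 dollars) = 0.73·1 + 0.27·0 = 0.73.

0.73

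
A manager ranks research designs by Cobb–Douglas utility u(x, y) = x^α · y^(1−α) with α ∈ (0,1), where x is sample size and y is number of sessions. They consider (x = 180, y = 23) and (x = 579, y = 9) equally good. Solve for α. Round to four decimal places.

α ≈ 0.4454

The Cobb–Douglas utilities coincide, so 180^α·23^(1−α) = 579^α·9^(1−α).
Rearrange to (180/579)^α = (9/23)^(1−α) and take logs: α·-1.1683456 = (1−α)·-0.9382696.
With A = -1.1683456 and B = -0.9382696: α·A = (1−α)·B, so α = B/(A+B) = -0.9382696/-2.1066152 ≈ 0.4454.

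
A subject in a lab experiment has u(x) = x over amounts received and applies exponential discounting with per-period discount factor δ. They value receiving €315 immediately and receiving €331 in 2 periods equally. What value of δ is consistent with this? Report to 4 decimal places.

The payoff in 2 periods is discounted by δ^2, so u(315) = δ^2·u(331) and δ^2 = u(315)/u(331).
With u(x) = x: δ^2 = 315/331 = 0.95166.
So δ = 0.95166^(1/2) ≈ 0.9755.

δ ≈ 0.9755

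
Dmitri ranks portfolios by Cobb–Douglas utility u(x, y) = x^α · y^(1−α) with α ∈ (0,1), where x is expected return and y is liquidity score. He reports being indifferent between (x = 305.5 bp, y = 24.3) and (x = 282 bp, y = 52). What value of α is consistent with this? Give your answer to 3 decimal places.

The Cobb–Douglas utilities coincide, so 305.5^α·24.3^(1−α) = 282^α·52^(1−α).
Rearrange to (305.5/282)^α = (52/24.3)^(1−α) and take logs: α·0.080043 = (1−α)·0.760767.
With A = 0.080043 and B = 0.760767: α·A = (1−α)·B, so α = B/(A+B) = 0.760767/0.840810 ≈ 0.905.

α ≈ 0.905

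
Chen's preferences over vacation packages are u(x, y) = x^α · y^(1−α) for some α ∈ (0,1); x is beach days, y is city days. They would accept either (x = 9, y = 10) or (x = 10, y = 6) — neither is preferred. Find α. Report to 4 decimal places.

The Cobb–Douglas utilities coincide, so 9^α·10^(1−α) = 10^α·6^(1−α).
Rearrange to (9/10)^α = (6/10)^(1−α) and take logs: α·-0.1053605 = (1−α)·-0.5108256.
Thus α·(-0.6161861) = -0.5108256, so α = -0.5108256/-0.6161861 ≈ 0.8290.

α ≈ 0.8290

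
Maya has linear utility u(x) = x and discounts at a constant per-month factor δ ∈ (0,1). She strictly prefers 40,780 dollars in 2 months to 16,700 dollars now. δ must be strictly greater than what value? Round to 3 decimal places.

δ > 0.640

Comparing present values: 16700 < δ^2·40780.
So δ^2 > 16700/40780 = 0.40951; taking the square root of both positive sides preserves the inequality.
δ > (16700/40780)^(1/2) ≈ 0.640.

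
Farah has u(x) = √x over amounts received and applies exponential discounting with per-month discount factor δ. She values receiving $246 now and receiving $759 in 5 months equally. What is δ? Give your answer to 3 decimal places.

Indifference means u(246) = δ^5 · u(759), so δ^5 = u(246)/u(759).
Since u(x) = √x, δ^5 = √(246/759) = 0.56931.
Hence δ = (0.56931)^(1/5) = 0.89345.

δ ≈ 0.893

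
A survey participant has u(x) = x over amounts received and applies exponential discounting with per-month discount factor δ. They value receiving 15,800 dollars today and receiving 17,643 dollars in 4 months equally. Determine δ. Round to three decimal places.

δ ≈ 0.973

Equating discounted utilities: u(15800) = δ^4·u(17643) ⇒ δ^4 = u(15800)/u(17643).
With u(x) = x: δ^4 = 15800/17643 = 0.89554.
So δ = 0.89554^(1/4) ≈ 0.973.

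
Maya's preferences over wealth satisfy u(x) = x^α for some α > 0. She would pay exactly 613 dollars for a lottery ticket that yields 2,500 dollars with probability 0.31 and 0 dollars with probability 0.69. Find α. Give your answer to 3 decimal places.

EU(lottery) = 0.31·2500^α + 0.69·0 = 0.31·2500^α.
Indifference: 613^α = 0.31·2500^α, so (613/2500)^α = 0.31.
α = ln(0.31) / ln(613/2500) = -1.171183/-1.405681 ≈ 0.833.

α ≈ 0.833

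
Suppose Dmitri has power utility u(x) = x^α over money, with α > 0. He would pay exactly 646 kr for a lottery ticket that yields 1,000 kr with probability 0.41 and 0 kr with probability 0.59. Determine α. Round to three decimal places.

α ≈ 2.040

Since u(0) = 0, the lottery's EU is 0.41·1000^α.
Setting u(646) equal to that: 646^α = 0.41·1000^α ⇒ (646/1000)^α = 0.41.
Take logs: α = ln 0.41 / ln(646/1000) ≈ 2.04048.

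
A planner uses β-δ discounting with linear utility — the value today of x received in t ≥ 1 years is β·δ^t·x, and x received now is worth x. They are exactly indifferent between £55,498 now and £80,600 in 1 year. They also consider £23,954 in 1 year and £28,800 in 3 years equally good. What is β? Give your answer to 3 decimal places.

β ≈ 0.755

From the later pair, β·δ^1·23954 = β·δ^3·28800; dividing through, δ^2 = 23954/28800 = 0.83174, so δ = 0.91200.
Substituting δ into 55498 = β·δ·80600: β = 55498/(73506.851) ≈ 0.755.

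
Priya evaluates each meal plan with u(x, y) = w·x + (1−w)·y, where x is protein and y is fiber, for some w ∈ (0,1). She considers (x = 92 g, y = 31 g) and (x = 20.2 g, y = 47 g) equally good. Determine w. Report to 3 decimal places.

w = 0.182

Equating utilities: w·92 + (1−w)·31 = w·20.2 + (1−w)·47.
Collecting terms: w·71.8 = (1−w)·16.
The marginal rate of substitution is 16/71.8, so w = 16/(71.8+16) = 0.182.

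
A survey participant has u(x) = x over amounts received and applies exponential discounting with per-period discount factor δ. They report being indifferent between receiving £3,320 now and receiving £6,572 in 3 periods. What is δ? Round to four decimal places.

Indifference means u(3320) = δ^3 · u(6572), so δ^3 = u(3320)/u(6572).
With u(x) = x: δ^3 = 3320/6572 = 0.50517.
Taking the cube root: δ = 0.50517^(1/3) ≈ 0.7964.

δ ≈ 0.7964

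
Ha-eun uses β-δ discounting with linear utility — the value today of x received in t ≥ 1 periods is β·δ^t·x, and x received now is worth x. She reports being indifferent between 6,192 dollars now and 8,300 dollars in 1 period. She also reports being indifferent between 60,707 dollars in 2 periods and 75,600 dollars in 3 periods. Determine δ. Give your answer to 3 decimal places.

δ ≈ 0.803

The second indifference involves only future payoffs, so β cancels: β·δ^2·60707 = β·δ^3·75600, giving δ = 60707/75600 = 0.80300.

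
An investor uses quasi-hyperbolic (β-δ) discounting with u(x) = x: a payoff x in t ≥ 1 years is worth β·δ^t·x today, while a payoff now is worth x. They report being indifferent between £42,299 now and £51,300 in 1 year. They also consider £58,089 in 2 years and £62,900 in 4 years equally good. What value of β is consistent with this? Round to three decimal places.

β ≈ 0.858

From the later pair, β·δ^2·58089 = β·δ^4·62900; dividing through, δ^2 = 58089/62900 = 0.92351, so δ = 0.96100.
Substituting δ into 42299 = β·δ·51300: β = 42299/(49299.100) ≈ 0.858.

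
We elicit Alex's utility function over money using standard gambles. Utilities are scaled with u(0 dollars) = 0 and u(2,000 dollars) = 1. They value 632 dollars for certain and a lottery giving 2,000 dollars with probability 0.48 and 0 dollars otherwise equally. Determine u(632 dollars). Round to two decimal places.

0.48

The indifference gives u(632 dollars) = 0.48·u(2,000 dollars) + 0.52·u(0 dollars) = 0.48·1 + 0.52·0 = 0.48.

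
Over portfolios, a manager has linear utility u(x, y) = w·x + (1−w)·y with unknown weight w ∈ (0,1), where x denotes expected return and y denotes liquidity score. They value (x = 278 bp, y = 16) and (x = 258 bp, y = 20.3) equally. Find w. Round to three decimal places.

w = 0.177

Indifference: w·278 + (1−w)·16 = w·258 + (1−w)·20.3.
w·(278−258) = (1−w)·(20.3−16), i.e. w·20 = (1−w)·4.3.
Hence w = 4.3/(20+4.3) = 4.3/24.3 = 0.177.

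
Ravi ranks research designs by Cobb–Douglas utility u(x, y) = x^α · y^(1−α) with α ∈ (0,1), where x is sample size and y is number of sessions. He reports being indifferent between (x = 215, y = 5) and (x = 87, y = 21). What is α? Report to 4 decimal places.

α ≈ 0.6133

The Cobb–Douglas utilities coincide, so 215^α·5^(1−α) = 87^α·21^(1−α).
Taking logs: α·ln 215 + (1−α)·ln 5 = α·ln 87 + (1−α)·ln 21, i.e. α·0.9047299 = (1−α)·1.4350845.
With A = 0.9047299 and B = 1.4350845: α·A = (1−α)·B, so α = B/(A+B) = 1.4350845/2.3398144 ≈ 0.6133.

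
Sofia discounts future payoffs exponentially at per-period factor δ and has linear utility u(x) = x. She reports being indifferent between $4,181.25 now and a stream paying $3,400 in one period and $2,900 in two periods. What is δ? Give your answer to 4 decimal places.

Present value of the stream is 3400·δ + 2900·δ². Indifference gives 3400δ + 2900δ² = 4181.25.
Rearranged: 2900δ² + 3400δ − 4181.25 = 0.
By the quadratic formula (taking the positive root), δ = (−3400 + √60062500.00) / 5800 ≈ 0.7500.

δ ≈ 0.7500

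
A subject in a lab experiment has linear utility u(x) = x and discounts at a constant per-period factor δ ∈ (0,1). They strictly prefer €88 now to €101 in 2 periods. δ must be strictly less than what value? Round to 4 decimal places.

δ < 0.9334

Under u(x) = x this choice says 88 > δ^2·101.
Dividing by 101: δ^2 < 0.87129. Both sides are positive, so the square root keeps the direction.
δ < 0.87129^(1/2) = 0.9334.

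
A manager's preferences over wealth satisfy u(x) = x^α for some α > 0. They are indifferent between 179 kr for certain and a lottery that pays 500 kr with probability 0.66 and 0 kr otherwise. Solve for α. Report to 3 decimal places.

α ≈ 0.405

EU(lottery) = 0.66·500^α + 0.34·0 = 0.66·500^α.
Equating: 179^α = 0.66·500^α, i.e. 0.3580^α = 0.66.
Take logs: α = ln 0.66 / ln(179/500) ≈ 0.40450.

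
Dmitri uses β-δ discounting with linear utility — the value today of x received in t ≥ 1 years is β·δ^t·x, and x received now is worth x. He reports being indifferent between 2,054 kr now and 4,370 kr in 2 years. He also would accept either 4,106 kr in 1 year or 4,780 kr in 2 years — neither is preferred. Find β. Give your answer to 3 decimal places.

Both payoffs in the second observation are in the future, so β drops out: δ^1·4106 = δ^2·4780 ⇒ δ = 4106/4780 = 0.85900.
Now use the now-vs-future pair: 2054 = β·δ^2·4370 gives β = 2054/(0.73787·4370) ≈ 0.637.

β ≈ 0.637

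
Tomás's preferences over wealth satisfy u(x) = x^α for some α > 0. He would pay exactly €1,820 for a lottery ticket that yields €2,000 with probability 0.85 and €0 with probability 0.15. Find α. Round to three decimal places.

Since u(0) = 0, the lottery's EU is 0.85·2000^α.
Equating: 1820^α = 0.85·2000^α, i.e. 0.9100^α = 0.85.
Take logs: α = ln 0.85 / ln(1820/2000) ≈ 1.72323.

α ≈ 1.723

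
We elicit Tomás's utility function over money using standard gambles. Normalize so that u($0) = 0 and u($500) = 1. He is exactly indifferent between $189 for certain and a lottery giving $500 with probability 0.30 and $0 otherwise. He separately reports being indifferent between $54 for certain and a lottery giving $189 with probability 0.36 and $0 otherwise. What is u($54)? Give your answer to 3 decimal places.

0.108

The first gamble pins u($189): it must equal 0.30·1 + 0.70·0 = 0.30.
Chaining: u($54) = 0.36·0.30 + 0.64·0.00 = 0.1080.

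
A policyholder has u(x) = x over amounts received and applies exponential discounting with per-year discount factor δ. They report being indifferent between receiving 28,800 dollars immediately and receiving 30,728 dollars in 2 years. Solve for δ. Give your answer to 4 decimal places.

The payoff in 2 years is discounted by δ^2, so u(28800) = δ^2·u(30728) and δ^2 = u(28800)/u(30728).
With u(x) = x: δ^2 = 28800/30728 = 0.93726.
Hence δ = (0.93726)^(1/2) = 0.968120.

δ ≈ 0.9681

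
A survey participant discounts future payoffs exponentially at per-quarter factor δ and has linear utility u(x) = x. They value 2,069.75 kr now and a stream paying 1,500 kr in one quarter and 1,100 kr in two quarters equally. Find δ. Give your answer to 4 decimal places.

Present value of the stream is 1500·δ + 1100·δ². Indifference gives 1500δ + 1100δ² = 2069.75.
That is, 1100δ² + 1500δ − 2069.75 = 0, a quadratic in δ.
The positive root is δ = [−1500 + √(1500² + 4·1100·2069.75)] / (2·1100) = (−1500 + 3370.000)/2200 ≈ 0.8500.

δ ≈ 0.8500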